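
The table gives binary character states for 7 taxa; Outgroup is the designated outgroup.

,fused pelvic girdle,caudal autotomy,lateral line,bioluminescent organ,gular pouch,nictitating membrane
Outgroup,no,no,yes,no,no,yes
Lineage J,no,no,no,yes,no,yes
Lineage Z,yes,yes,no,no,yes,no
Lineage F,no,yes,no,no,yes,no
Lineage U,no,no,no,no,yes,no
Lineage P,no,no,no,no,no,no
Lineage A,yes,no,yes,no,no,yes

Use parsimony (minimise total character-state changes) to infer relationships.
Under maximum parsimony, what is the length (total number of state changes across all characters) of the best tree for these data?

7

Character polarity is set by the outgroup: the derived state is whichever differs from the outgroup's state, so for lateral line, nictitating membrane the derived state is 'no', and for the remaining characters it is 'yes'.
fused pelvic girdle groups Lineage A and Lineage Z, which is incompatible with the clades supported by the remaining characters; treating it as convergent (homoplasy) costs fewer steps than any alternative tree.
caudal autotomy (derived state 'yes') is shared by Lineage F and Lineage Z — a synapomorphy uniting that clade.
lateral line: derived state 'no' in Lineage F, Lineage J, Lineage P, Lineage U, and Lineage Z only — synapomorphy for {Lineage F, Lineage J, Lineage P, Lineage U, Lineage Z}.
bioluminescent organ: derived state 'yes' in Lineage J only — an autapomorphy, so it tells us nothing about relationships among taxa.
Only Lineage F, Lineage U, and Lineage Z show the derived state 'yes' for gular pouch, supporting them as a clade.
nictitating membrane: derived state 'no' in Lineage F, Lineage P, Lineage U, and Lineage Z only — synapomorphy for {Lineage F, Lineage P, Lineage U, Lineage Z}.
Most parsimonious ingroup topology: ((Lineage J,(((Lineage Z,Lineage F),Lineage U),Lineage P)),Lineage A).
Changes per character on this tree: fused pelvic girdle: 2; caudal autotomy: 1; lateral line: 1; bioluminescent organ: 1; gular pouch: 1; nictitating membrane: 1.
Total = 7.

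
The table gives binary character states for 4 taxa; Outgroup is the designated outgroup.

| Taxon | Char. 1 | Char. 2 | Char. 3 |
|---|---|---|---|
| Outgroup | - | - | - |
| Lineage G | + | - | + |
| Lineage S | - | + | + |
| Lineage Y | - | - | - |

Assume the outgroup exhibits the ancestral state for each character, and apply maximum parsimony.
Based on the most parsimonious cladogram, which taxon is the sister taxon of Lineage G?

Lineage S

The outgroup has state '-' for every character, so '+' is the derived state throughout.
Char. 1 (derived state '+') is unique to Lineage G (autapomorphy; uninformative for grouping).
Char. 2: derived state '+' in Lineage S only — an autapomorphy, so it tells us nothing about relationships among taxa.
Only Lineage G and Lineage S show the derived state '+' for Char. 3, supporting them as a clade.
Most parsimonious ingroup topology: ((Lineage G,Lineage S),Lineage Y).
Lineage G and Lineage S form a cherry on this tree, so they are sister taxa.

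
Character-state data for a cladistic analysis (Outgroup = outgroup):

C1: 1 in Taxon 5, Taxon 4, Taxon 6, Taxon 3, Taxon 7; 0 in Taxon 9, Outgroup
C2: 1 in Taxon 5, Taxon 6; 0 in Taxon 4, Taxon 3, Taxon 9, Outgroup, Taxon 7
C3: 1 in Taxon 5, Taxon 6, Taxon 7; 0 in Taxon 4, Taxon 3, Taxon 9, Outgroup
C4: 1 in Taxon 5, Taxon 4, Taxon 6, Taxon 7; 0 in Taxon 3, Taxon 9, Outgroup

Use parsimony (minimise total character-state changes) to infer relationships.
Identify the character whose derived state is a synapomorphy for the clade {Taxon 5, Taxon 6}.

C2

The outgroup has state '0' for every character, so '1' is the derived state throughout.
C1 (derived state '1') is shared by Taxon 3, Taxon 4, Taxon 5, Taxon 6, and Taxon 7 — a synapomorphy uniting that clade.
C2 (derived state '1') is shared by Taxon 5 and Taxon 6 — a synapomorphy uniting that clade.
C3: derived state '1' in Taxon 5, Taxon 6, and Taxon 7 only — synapomorphy for {Taxon 5, Taxon 6, Taxon 7}.
C4 (derived state '1') is shared by Taxon 4, Taxon 5, Taxon 6, and Taxon 7 — a synapomorphy uniting that clade.
Most parsimonious ingroup topology: (((((Taxon 5,Taxon 6),Taxon 7),Taxon 4),Taxon 3),Taxon 9).
The clade {Taxon 5, Taxon 6} is supported by C2: its derived state '1' occurs in exactly those taxa and in no other taxon (including the outgroup).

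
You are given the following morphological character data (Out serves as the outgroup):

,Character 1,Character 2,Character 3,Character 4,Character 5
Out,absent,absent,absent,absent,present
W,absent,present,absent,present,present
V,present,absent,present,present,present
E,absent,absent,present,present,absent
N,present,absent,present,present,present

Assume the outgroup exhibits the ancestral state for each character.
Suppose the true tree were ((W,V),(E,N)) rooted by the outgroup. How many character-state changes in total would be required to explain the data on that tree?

Map each character onto ((W,V),(E,N)) (rooted by Out) and count the minimum state changes it requires (Fitch parsimony):
Character 1: 2; Character 2: 1; Character 3: 2; Character 4: 1; Character 5: 1.
Total tree length = 7.

7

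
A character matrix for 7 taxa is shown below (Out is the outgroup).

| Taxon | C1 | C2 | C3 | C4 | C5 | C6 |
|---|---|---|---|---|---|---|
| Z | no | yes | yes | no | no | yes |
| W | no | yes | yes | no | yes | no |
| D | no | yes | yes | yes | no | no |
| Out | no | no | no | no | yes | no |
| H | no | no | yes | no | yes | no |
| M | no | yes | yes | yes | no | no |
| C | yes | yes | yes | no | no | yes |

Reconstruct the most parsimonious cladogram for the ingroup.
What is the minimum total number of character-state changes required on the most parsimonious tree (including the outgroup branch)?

Character polarity is set by the outgroup: the derived state is whichever differs from the outgroup's state, so for C5 the derived state is 'no', and for the remaining characters it is 'yes'.
C1: derived state 'yes' in C only — an autapomorphy, so it tells us nothing about relationships among taxa.
C2 (derived state 'yes') is shared by C, D, M, W, and Z — a synapomorphy uniting that clade.
C3 (derived state 'yes') is shared by all ingroup taxa — unites the whole ingroup.
Only D and M show the derived state 'yes' for C4, supporting them as a clade.
C5 (derived state 'no') is shared by C, D, M, and Z — a synapomorphy uniting that clade.
Only C and Z show the derived state 'yes' for C6, supporting them as a clade.
Most parsimonious ingroup topology: (H,(((C,Z),(M,D)),W)).
Changes per character on this tree: C1: 1; C2: 1; C3: 1; C4: 1; C5: 1; C6: 1.
Total = 6.

6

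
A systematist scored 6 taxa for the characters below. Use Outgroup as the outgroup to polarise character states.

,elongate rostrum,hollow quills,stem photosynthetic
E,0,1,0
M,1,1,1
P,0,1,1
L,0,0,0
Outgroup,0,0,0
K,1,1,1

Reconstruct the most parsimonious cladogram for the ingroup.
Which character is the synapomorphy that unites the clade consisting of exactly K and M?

The outgroup has state '0' for every character, so '1' is the derived state throughout.
elongate rostrum: derived state '1' in K and M only — synapomorphy for {K, M}.
Only E, K, M, and P show the derived state '1' for hollow quills, supporting them as a clade.
Only K, M, and P show the derived state '1' for stem photosynthetic, supporting them as a clade.
Most parsimonious ingroup topology: (L,((P,(M,K)),E)).
The clade {K, M} is supported by elongate rostrum: its derived state '1' occurs in exactly those taxa and in no other taxon (including the outgroup).

elongate rostrum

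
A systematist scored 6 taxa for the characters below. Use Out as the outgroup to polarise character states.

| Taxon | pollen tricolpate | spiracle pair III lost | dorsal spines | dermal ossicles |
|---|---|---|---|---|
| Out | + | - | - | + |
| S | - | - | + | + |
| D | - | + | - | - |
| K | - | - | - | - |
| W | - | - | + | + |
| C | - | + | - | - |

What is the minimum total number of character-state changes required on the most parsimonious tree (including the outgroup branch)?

4

Character polarity is set by the outgroup: the derived state is whichever differs from the outgroup's state, so for pollen tricolpate, dermal ossicles the derived state is '-', and for the remaining characters it is '+'.
All ingroup taxa share the derived state '-' for pollen tricolpate; it defines the ingroup but does not resolve relationships within it.
spiracle pair III lost: derived state '+' in C and D only — synapomorphy for {C, D}.
Only S and W show the derived state '+' for dorsal spines, supporting them as a clade.
dermal ossicles (derived state '-') is shared by C, D, and K — a synapomorphy uniting that clade.
Most parsimonious ingroup topology: ((S,W),((D,C),K)).
Changes per character on this tree: pollen tricolpate: 1; spiracle pair III lost: 1; dorsal spines: 1; dermal ossicles: 1.
Total = 4.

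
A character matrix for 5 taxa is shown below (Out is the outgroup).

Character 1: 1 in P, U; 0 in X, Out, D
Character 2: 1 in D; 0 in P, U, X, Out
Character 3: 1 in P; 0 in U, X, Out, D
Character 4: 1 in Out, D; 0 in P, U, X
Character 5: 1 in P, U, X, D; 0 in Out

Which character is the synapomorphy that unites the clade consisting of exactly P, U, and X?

Character 4

Character polarity is set by the outgroup: the derived state is whichever differs from the outgroup's state, so for Character 4 the derived state is '0', and for the remaining characters it is '1'.
Only P and U show the derived state '1' for Character 1, supporting them as a clade.
Character 2: derived state '1' in D only — an autapomorphy, so it tells us nothing about relationships among taxa.
Character 3 (derived state '1') is unique to P (autapomorphy; uninformative for grouping).
Character 4: derived state '0' in P, U, and X only — synapomorphy for {P, U, X}.
All ingroup taxa share the derived state '1' for Character 5; it defines the ingroup but does not resolve relationships within it.
Most parsimonious ingroup topology: (((U,P),X),D).
The clade {P, U, X} is supported by Character 4: its derived state '0' occurs in exactly those taxa and in no other taxon (including the outgroup).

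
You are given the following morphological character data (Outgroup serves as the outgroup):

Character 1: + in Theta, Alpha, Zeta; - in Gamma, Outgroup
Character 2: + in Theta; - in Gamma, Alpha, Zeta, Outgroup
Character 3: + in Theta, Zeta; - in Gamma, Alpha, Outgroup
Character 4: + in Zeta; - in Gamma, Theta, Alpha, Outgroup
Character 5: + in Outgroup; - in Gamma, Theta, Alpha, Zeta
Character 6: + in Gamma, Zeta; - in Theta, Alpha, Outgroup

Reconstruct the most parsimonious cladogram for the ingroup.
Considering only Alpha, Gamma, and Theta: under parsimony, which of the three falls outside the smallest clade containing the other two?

Gamma

Character polarity is set by the outgroup: the derived state is whichever differs from the outgroup's state, so for Character 5 the derived state is '-', and for the remaining characters it is '+'.
Character 1 (derived state '+') is shared by Alpha, Theta, and Zeta — a synapomorphy uniting that clade.
Character 2: derived state '+' in Theta only — an autapomorphy, so it tells us nothing about relationships among taxa.
Character 3: derived state '+' in Theta and Zeta only — synapomorphy for {Theta, Zeta}.
Character 4 (derived state '+') is unique to Zeta (autapomorphy; uninformative for grouping).
Character 5 (derived state '-') is shared by all ingroup taxa — unites the whole ingroup.
Character 6 (state '+') occurs in Gamma and Zeta but conflicts with the nesting implied by the other characters — most parsimoniously interpreted as homoplasy.
Most parsimonious ingroup topology: (((Zeta,Theta),Alpha),Gamma).
Alpha and Theta share a more recent common ancestor with each other than either does with Gamma, so Gamma is the least closely related of the three.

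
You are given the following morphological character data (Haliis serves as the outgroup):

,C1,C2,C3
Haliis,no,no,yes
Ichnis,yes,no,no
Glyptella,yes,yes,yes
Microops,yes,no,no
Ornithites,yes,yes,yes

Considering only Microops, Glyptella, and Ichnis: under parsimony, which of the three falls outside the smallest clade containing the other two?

Glyptella

Character polarity is set by the outgroup: the derived state is whichever differs from the outgroup's state, so for C3 the derived state is 'no', and for the remaining characters it is 'yes'.
C1 (derived state 'yes') is shared by all ingroup taxa — unites the whole ingroup.
Only Glyptella and Ornithites show the derived state 'yes' for C2, supporting them as a clade.
C3: derived state 'no' in Ichnis and Microops only — synapomorphy for {Ichnis, Microops}.
Most parsimonious ingroup topology: ((Ichnis,Microops),(Glyptella,Ornithites)).
Ichnis and Microops share a more recent common ancestor with each other than either does with Glyptella, so Glyptella is the least closely related of the three.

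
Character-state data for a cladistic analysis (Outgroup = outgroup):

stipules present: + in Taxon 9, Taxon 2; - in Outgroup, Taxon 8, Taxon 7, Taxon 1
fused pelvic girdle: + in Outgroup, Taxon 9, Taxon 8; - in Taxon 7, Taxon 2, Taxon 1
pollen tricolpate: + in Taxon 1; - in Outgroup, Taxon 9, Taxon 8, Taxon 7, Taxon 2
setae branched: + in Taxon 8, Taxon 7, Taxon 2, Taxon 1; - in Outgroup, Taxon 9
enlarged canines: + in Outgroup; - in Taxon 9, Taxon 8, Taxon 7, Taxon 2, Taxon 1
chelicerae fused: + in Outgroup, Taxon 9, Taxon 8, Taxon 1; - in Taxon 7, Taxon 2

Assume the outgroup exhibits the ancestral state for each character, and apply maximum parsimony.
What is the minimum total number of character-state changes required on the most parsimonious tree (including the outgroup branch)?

Character polarity is set by the outgroup: the derived state is whichever differs from the outgroup's state, so for fused pelvic girdle, enlarged canines, chelicerae fused the derived state is '-', and for the remaining characters it is '+'.
stipules present groups Taxon 2 and Taxon 9, which is incompatible with the clades supported by the remaining characters; treating it as convergent (homoplasy) costs fewer steps than any alternative tree.
Only Taxon 1, Taxon 2, and Taxon 7 show the derived state '-' for fused pelvic girdle, supporting them as a clade.
pollen tricolpate (derived state '+') is unique to Taxon 1 (autapomorphy; uninformative for grouping).
setae branched: derived state '+' in Taxon 1, Taxon 2, Taxon 7, and Taxon 8 only — synapomorphy for {Taxon 1, Taxon 2, Taxon 7, Taxon 8}.
enlarged canines (derived state '-') is shared by all ingroup taxa — unites the whole ingroup.
chelicerae fused (derived state '-') is shared by Taxon 2 and Taxon 7 — a synapomorphy uniting that clade.
Most parsimonious ingroup topology: (Taxon 9,(Taxon 8,((Taxon 7,Taxon 2),Taxon 1))).
Changes per character on this tree: stipules present: 2; fused pelvic girdle: 1; pollen tricolpate: 1; setae branched: 1; enlarged canines: 1; chelicerae fused: 1.
Total = 7.

7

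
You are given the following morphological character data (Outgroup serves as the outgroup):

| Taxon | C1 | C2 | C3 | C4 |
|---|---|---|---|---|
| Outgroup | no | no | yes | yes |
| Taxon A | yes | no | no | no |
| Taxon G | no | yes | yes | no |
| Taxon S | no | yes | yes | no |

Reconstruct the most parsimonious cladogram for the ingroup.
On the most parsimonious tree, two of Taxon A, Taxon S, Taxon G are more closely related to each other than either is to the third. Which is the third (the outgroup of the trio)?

Taxon A

Character polarity is set by the outgroup: the derived state is whichever differs from the outgroup's state, so for C3, C4 the derived state is 'no', and for the remaining characters it is 'yes'.
C1 (derived state 'yes') is unique to Taxon A (autapomorphy; uninformative for grouping).
C2 (derived state 'yes') is shared by Taxon G and Taxon S — a synapomorphy uniting that clade.
C3: derived state 'no' in Taxon A only — an autapomorphy, so it tells us nothing about relationships among taxa.
All ingroup taxa share the derived state 'no' for C4; it defines the ingroup but does not resolve relationships within it.
Most parsimonious ingroup topology: (Taxon A,(Taxon G,Taxon S)).
Taxon S and Taxon G share a more recent common ancestor with each other than either does with Taxon A, so Taxon A is the least closely related of the three.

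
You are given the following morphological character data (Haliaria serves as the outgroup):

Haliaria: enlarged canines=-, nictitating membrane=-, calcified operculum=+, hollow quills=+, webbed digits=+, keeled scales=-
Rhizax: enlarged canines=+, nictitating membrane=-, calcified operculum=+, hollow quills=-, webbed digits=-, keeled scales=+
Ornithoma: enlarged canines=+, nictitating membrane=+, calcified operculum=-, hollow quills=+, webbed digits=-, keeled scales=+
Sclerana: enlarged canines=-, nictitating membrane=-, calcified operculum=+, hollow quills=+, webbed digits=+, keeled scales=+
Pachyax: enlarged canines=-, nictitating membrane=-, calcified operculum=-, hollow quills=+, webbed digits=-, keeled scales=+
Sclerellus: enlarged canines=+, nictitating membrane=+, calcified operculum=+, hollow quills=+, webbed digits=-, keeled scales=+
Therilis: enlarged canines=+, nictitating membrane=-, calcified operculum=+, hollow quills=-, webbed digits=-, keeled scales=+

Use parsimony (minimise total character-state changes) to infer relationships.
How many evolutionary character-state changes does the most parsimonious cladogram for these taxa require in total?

Character polarity is set by the outgroup: the derived state is whichever differs from the outgroup's state, so for calcified operculum, hollow quills, webbed digits the derived state is '-', and for the remaining characters it is '+'.
Only Ornithoma, Rhizax, Sclerellus, and Therilis show the derived state '+' for enlarged canines, supporting them as a clade.
nictitating membrane: derived state '+' in Ornithoma and Sclerellus only — synapomorphy for {Ornithoma, Sclerellus}.
calcified operculum groups Ornithoma and Pachyax, which is incompatible with the clades supported by the remaining characters; treating it as convergent (homoplasy) costs fewer steps than any alternative tree.
hollow quills (derived state '-') is shared by Rhizax and Therilis — a synapomorphy uniting that clade.
webbed digits: derived state '-' in Ornithoma, Pachyax, Rhizax, Sclerellus, and Therilis only — synapomorphy for {Ornithoma, Pachyax, Rhizax, Sclerellus, Therilis}.
keeled scales (derived state '+') is shared by all ingroup taxa — unites the whole ingroup.
Most parsimonious ingroup topology: ((((Rhizax,Therilis),(Sclerellus,Ornithoma)),Pachyax),Sclerana).
Changes per character on this tree: enlarged canines: 1; nictitating membrane: 1; calcified operculum: 2; hollow quills: 1; webbed digits: 1; keeled scales: 1.
Total = 7.

7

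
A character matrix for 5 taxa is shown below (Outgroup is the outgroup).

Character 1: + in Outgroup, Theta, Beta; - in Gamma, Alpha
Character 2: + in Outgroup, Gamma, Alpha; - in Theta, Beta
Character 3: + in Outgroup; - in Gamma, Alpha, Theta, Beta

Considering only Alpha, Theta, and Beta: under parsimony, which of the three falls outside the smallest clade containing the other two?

Alpha

The outgroup has state '+' for every character, so '-' is the derived state throughout.
Only Alpha and Gamma show the derived state '-' for Character 1, supporting them as a clade.
Character 2: derived state '-' in Beta and Theta only — synapomorphy for {Beta, Theta}.
Character 3 (derived state '-') is shared by all ingroup taxa — unites the whole ingroup.
Most parsimonious ingroup topology: ((Theta,Beta),(Gamma,Alpha)).
Theta and Beta share a more recent common ancestor with each other than either does with Alpha, so Alpha is the least closely related of the three.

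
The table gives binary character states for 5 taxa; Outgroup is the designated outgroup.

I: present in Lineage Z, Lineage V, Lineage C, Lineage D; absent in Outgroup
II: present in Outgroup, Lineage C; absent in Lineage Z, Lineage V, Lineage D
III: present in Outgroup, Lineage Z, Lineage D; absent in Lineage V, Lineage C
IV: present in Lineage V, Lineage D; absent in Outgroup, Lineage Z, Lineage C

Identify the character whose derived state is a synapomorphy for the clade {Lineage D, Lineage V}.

Character polarity is set by the outgroup: the derived state is whichever differs from the outgroup's state, so for II, III the derived state is 'absent', and for the remaining characters it is 'present'.
All ingroup taxa share the derived state 'present' for I; it defines the ingroup but does not resolve relationships within it.
Only Lineage D, Lineage V, and Lineage Z show the derived state 'absent' for II, supporting them as a clade.
III (state 'absent') occurs in Lineage C and Lineage V but conflicts with the nesting implied by the other characters — most parsimoniously interpreted as homoplasy.
IV (derived state 'present') is shared by Lineage D and Lineage V — a synapomorphy uniting that clade.
Most parsimonious ingroup topology: ((Lineage Z,(Lineage V,Lineage D)),Lineage C).
The clade {Lineage D, Lineage V} is supported by IV: its derived state 'present' occurs in exactly those taxa and in no other taxon (including the outgroup).

IV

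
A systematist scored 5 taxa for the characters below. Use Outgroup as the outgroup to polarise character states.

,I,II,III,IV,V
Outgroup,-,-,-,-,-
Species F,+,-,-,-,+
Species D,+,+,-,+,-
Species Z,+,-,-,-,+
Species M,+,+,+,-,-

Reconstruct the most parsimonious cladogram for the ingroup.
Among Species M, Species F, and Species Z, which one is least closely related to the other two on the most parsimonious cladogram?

Species M

The outgroup has state '-' for every character, so '+' is the derived state throughout.
I (derived state '+') is shared by all ingroup taxa — unites the whole ingroup.
II: derived state '+' in Species D and Species M only — synapomorphy for {Species D, Species M}.
III: derived state '+' in Species M only — an autapomorphy, so it tells us nothing about relationships among taxa.
IV: derived state '+' in Species D only — an autapomorphy, so it tells us nothing about relationships among taxa.
V (derived state '+') is shared by Species F and Species Z — a synapomorphy uniting that clade.
Most parsimonious ingroup topology: ((Species F,Species Z),(Species D,Species M)).
Species F and Species Z share a more recent common ancestor with each other than either does with Species M, so Species M is the least closely related of the three.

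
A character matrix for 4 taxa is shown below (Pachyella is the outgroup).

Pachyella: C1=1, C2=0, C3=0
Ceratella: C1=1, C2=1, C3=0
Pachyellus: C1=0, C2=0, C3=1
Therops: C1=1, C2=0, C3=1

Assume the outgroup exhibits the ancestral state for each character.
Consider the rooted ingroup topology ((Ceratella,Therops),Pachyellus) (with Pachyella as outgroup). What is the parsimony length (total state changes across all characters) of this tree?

Map each character onto ((Ceratella,Therops),Pachyellus) (rooted by Pachyella) and count the minimum state changes it requires (Fitch parsimony):
C1: 1; C2: 1; C3: 2.
Total tree length = 4.

4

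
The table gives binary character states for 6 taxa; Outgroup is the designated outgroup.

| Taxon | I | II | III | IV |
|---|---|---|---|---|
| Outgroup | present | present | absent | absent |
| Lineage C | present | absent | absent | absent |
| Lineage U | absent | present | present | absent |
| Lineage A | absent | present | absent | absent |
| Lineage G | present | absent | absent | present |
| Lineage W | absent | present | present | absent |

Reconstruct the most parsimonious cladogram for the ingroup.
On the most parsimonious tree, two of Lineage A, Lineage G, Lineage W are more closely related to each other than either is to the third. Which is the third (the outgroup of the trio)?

Lineage G

Character polarity is set by the outgroup: the derived state is whichever differs from the outgroup's state, so for I, II the derived state is 'absent', and for the remaining characters it is 'present'.
Only Lineage A, Lineage U, and Lineage W show the derived state 'absent' for I, supporting them as a clade.
II (derived state 'absent') is shared by Lineage C and Lineage G — a synapomorphy uniting that clade.
III (derived state 'present') is shared by Lineage U and Lineage W — a synapomorphy uniting that clade.
IV (derived state 'present') is unique to Lineage G (autapomorphy; uninformative for grouping).
Most parsimonious ingroup topology: ((Lineage C,Lineage G),((Lineage U,Lineage W),Lineage A)).
Lineage A and Lineage W share a more recent common ancestor with each other than either does with Lineage G, so Lineage G is the least closely related of the three.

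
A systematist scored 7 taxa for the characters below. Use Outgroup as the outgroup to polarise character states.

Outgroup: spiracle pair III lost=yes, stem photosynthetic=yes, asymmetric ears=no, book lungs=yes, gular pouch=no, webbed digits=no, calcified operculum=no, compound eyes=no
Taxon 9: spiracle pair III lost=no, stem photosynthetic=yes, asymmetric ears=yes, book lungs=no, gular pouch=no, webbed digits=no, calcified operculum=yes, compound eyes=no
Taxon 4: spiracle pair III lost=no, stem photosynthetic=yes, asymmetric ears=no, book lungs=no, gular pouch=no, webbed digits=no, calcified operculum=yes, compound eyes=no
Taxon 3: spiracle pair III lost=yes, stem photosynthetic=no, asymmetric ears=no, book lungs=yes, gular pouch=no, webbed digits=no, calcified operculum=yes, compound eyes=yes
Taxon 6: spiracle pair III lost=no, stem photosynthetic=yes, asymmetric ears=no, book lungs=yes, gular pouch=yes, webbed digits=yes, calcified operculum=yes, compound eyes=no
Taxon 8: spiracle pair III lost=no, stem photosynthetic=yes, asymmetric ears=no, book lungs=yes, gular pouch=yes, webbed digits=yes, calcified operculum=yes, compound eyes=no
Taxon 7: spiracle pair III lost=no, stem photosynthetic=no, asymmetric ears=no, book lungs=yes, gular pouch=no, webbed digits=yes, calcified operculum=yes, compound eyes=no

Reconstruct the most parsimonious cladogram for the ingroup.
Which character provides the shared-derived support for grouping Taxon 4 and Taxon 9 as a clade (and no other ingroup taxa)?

book lungs

Character polarity is set by the outgroup: the derived state is whichever differs from the outgroup's state, so for spiracle pair III lost, stem photosynthetic, book lungs the derived state is 'no', and for the remaining characters it is 'yes'.
Only Taxon 4, Taxon 6, Taxon 7, Taxon 8, and Taxon 9 show the derived state 'no' for spiracle pair III lost, supporting them as a clade.
stem photosynthetic (state 'no') occurs in Taxon 3 and Taxon 7 but conflicts with the nesting implied by the other characters — most parsimoniously interpreted as homoplasy.
asymmetric ears (derived state 'yes') is unique to Taxon 9 (autapomorphy; uninformative for grouping).
book lungs (derived state 'no') is shared by Taxon 4 and Taxon 9 — a synapomorphy uniting that clade.
gular pouch (derived state 'yes') is shared by Taxon 6 and Taxon 8 — a synapomorphy uniting that clade.
Only Taxon 6, Taxon 7, and Taxon 8 show the derived state 'yes' for webbed digits, supporting them as a clade.
All ingroup taxa share the derived state 'yes' for calcified operculum; it defines the ingroup but does not resolve relationships within it.
compound eyes (derived state 'yes') is unique to Taxon 3 (autapomorphy; uninformative for grouping).
Most parsimonious ingroup topology: (((Taxon 9,Taxon 4),((Taxon 6,Taxon 8),Taxon 7)),Taxon 3).
The clade {Taxon 4, Taxon 9} is supported by book lungs: its derived state 'no' occurs in exactly those taxa and in no other taxon (including the outgroup).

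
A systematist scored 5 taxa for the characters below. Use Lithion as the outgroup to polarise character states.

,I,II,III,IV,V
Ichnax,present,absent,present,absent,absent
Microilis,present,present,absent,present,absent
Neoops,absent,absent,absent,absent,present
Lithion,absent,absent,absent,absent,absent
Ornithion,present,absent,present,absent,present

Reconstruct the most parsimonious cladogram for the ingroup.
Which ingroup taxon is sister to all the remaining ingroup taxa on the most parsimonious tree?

The outgroup has state 'absent' for every character, so 'present' is the derived state throughout.
I: derived state 'present' in Ichnax, Microilis, and Ornithion only — synapomorphy for {Ichnax, Microilis, Ornithion}.
II (derived state 'present') is unique to Microilis (autapomorphy; uninformative for grouping).
III (derived state 'present') is shared by Ichnax and Ornithion — a synapomorphy uniting that clade.
IV (derived state 'present') is unique to Microilis (autapomorphy; uninformative for grouping).
V (state 'present') occurs in Neoops and Ornithion but conflicts with the nesting implied by the other characters — most parsimoniously interpreted as homoplasy.
Most parsimonious ingroup topology: (((Ornithion,Ichnax),Microilis),Neoops).
Neoops is sister to the clade containing all other ingroup taxa, so it is the earliest-diverging (most basal) ingroup lineage.

Neoops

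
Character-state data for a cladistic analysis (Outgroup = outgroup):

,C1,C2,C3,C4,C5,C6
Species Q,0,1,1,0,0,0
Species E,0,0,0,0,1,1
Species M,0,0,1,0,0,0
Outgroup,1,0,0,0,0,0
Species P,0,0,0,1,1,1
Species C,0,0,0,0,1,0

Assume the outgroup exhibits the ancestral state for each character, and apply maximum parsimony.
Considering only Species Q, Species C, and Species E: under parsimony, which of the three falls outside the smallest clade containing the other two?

Species Q

Character polarity is set by the outgroup: the derived state is whichever differs from the outgroup's state, so for C1 the derived state is '0', and for the remaining characters it is '1'.
All ingroup taxa share the derived state '0' for C1; it defines the ingroup but does not resolve relationships within it.
C2 (derived state '1') is unique to Species Q (autapomorphy; uninformative for grouping).
C3 (derived state '1') is shared by Species M and Species Q — a synapomorphy uniting that clade.
C4 (derived state '1') is unique to Species P (autapomorphy; uninformative for grouping).
C5: derived state '1' in Species C, Species E, and Species P only — synapomorphy for {Species C, Species E, Species P}.
Only Species E and Species P show the derived state '1' for C6, supporting them as a clade.
Most parsimonious ingroup topology: (((Species E,Species P),Species C),(Species Q,Species M)).
Species C and Species E share a more recent common ancestor with each other than either does with Species Q, so Species Q is the least closely related of the three.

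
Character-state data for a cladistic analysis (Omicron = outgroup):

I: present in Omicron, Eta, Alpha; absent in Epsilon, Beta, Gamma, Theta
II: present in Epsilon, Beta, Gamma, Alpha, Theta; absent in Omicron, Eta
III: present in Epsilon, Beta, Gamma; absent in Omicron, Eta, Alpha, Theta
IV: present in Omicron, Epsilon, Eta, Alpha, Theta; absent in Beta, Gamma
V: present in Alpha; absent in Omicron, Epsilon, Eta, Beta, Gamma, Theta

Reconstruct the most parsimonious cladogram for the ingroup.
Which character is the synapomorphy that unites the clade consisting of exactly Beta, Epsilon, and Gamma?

III

Character polarity is set by the outgroup: the derived state is whichever differs from the outgroup's state, so for I, IV the derived state is 'absent', and for the remaining characters it is 'present'.
I: derived state 'absent' in Beta, Epsilon, Gamma, and Theta only — synapomorphy for {Beta, Epsilon, Gamma, Theta}.
II: derived state 'present' in Alpha, Beta, Epsilon, Gamma, and Theta only — synapomorphy for {Alpha, Beta, Epsilon, Gamma, Theta}.
III (derived state 'present') is shared by Beta, Epsilon, and Gamma — a synapomorphy uniting that clade.
IV (derived state 'absent') is shared by Beta and Gamma — a synapomorphy uniting that clade.
V (derived state 'present') is unique to Alpha (autapomorphy; uninformative for grouping).
Most parsimonious ingroup topology: ((((Epsilon,(Beta,Gamma)),Theta),Alpha),Eta).
The clade {Beta, Epsilon, Gamma} is supported by III: its derived state 'present' occurs in exactly those taxa and in no other taxon (including the outgroup).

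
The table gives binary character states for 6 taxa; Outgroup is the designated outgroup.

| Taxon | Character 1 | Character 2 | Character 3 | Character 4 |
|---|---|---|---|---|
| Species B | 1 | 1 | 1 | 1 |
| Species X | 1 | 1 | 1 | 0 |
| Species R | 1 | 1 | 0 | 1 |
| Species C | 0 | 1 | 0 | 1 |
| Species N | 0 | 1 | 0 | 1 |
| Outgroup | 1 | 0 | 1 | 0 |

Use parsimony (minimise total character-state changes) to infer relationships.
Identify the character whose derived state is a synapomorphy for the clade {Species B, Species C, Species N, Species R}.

Character polarity is set by the outgroup: the derived state is whichever differs from the outgroup's state, so for Character 1, Character 3 the derived state is '0', and for the remaining characters it is '1'.
Only Species C and Species N show the derived state '0' for Character 1, supporting them as a clade.
Character 2 (derived state '1') is shared by all ingroup taxa — unites the whole ingroup.
Character 3 (derived state '0') is shared by Species C, Species N, and Species R — a synapomorphy uniting that clade.
Character 4 (derived state '1') is shared by Species B, Species C, Species N, and Species R — a synapomorphy uniting that clade.
Most parsimonious ingroup topology: ((((Species C,Species N),Species R),Species B),Species X).
The clade {Species B, Species C, Species N, Species R} is supported by Character 4: its derived state '1' occurs in exactly those taxa and in no other taxon (including the outgroup).

Character 4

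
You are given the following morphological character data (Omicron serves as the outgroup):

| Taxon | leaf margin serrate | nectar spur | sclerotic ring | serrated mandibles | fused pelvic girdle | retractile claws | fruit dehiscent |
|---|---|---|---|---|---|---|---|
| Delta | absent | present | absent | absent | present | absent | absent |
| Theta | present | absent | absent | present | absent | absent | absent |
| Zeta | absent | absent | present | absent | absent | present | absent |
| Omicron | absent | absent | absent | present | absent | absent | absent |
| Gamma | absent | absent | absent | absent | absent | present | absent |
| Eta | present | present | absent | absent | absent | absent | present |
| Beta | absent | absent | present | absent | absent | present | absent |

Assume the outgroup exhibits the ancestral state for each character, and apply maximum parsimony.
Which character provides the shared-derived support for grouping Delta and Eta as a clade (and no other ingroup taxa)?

Character polarity is set by the outgroup: the derived state is whichever differs from the outgroup's state, so for serrated mandibles the derived state is 'absent', and for the remaining characters it is 'present'.
leaf margin serrate groups Eta and Theta, which is incompatible with the clades supported by the remaining characters; treating it as convergent (homoplasy) costs fewer steps than any alternative tree.
Only Delta and Eta show the derived state 'present' for nectar spur, supporting them as a clade.
Only Beta and Zeta show the derived state 'present' for sclerotic ring, supporting them as a clade.
serrated mandibles (derived state 'absent') is shared by Beta, Delta, Eta, Gamma, and Zeta — a synapomorphy uniting that clade.
fused pelvic girdle (derived state 'present') is unique to Delta (autapomorphy; uninformative for grouping).
Only Beta, Gamma, and Zeta show the derived state 'present' for retractile claws, supporting them as a clade.
fruit dehiscent: derived state 'present' in Eta only — an autapomorphy, so it tells us nothing about relationships among taxa.
Most parsimonious ingroup topology: ((((Zeta,Beta),Gamma),(Delta,Eta)),Theta).
The clade {Delta, Eta} is supported by nectar spur: its derived state 'present' occurs in exactly those taxa and in no other taxon (including the outgroup).

nectar spur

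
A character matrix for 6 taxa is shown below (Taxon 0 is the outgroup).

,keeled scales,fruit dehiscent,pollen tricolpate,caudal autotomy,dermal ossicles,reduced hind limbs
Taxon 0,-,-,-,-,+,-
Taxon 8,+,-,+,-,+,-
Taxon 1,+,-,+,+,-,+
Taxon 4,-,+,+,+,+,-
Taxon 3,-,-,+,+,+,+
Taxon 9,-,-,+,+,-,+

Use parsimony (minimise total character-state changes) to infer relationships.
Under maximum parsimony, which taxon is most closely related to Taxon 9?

Character polarity is set by the outgroup: the derived state is whichever differs from the outgroup's state, so for dermal ossicles the derived state is '-', and for the remaining characters it is '+'.
keeled scales (state '+') occurs in Taxon 1 and Taxon 8 but conflicts with the nesting implied by the other characters — most parsimoniously interpreted as homoplasy.
fruit dehiscent: derived state '+' in Taxon 4 only — an autapomorphy, so it tells us nothing about relationships among taxa.
All ingroup taxa share the derived state '+' for pollen tricolpate; it defines the ingroup but does not resolve relationships within it.
caudal autotomy: derived state '+' in Taxon 1, Taxon 3, Taxon 4, and Taxon 9 only — synapomorphy for {Taxon 1, Taxon 3, Taxon 4, Taxon 9}.
Only Taxon 1 and Taxon 9 show the derived state '-' for dermal ossicles, supporting them as a clade.
Only Taxon 1, Taxon 3, and Taxon 9 show the derived state '+' for reduced hind limbs, supporting them as a clade.
Most parsimonious ingroup topology: (Taxon 8,(((Taxon 1,Taxon 9),Taxon 3),Taxon 4)).
Taxon 9 and Taxon 1 form a cherry on this tree, so they are sister taxa.

Taxon 1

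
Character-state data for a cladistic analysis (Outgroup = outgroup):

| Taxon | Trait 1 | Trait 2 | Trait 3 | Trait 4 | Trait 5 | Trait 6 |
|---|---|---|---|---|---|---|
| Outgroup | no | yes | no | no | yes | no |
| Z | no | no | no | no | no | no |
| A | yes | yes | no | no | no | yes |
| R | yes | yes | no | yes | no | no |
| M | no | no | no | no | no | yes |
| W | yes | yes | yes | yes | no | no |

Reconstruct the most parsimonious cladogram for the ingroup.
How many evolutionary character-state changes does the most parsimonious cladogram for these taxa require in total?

7

Character polarity is set by the outgroup: the derived state is whichever differs from the outgroup's state, so for Trait 2, Trait 5 the derived state is 'no', and for the remaining characters it is 'yes'.
Trait 1 (derived state 'yes') is shared by A, R, and W — a synapomorphy uniting that clade.
Trait 2: derived state 'no' in M and Z only — synapomorphy for {M, Z}.
Trait 3: derived state 'yes' in W only — an autapomorphy, so it tells us nothing about relationships among taxa.
Trait 4 (derived state 'yes') is shared by R and W — a synapomorphy uniting that clade.
All ingroup taxa share the derived state 'no' for Trait 5; it defines the ingroup but does not resolve relationships within it.
Trait 6 groups A and M, which is incompatible with the clades supported by the remaining characters; treating it as convergent (homoplasy) costs fewer steps than any alternative tree.
Most parsimonious ingroup topology: ((Z,M),(A,(R,W))).
Changes per character on this tree: Trait 1: 1; Trait 2: 1; Trait 3: 1; Trait 4: 1; Trait 5: 1; Trait 6: 2.
Total = 7.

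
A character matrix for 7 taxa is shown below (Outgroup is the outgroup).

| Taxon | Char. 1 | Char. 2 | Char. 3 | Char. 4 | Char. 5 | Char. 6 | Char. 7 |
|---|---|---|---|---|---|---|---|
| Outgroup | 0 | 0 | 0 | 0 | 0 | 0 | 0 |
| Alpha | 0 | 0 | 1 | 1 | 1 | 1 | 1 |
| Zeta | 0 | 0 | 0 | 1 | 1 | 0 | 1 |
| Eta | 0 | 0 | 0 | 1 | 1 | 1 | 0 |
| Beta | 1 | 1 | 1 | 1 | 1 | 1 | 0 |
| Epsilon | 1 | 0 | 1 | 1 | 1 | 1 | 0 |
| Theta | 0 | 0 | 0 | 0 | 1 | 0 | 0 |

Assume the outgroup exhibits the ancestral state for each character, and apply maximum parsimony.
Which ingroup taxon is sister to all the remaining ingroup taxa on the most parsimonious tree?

Theta

The outgroup has state '0' for every character, so '1' is the derived state throughout.
Char. 1: derived state '1' in Beta and Epsilon only — synapomorphy for {Beta, Epsilon}.
Char. 2: derived state '1' in Beta only — an autapomorphy, so it tells us nothing about relationships among taxa.
Only Alpha, Beta, and Epsilon show the derived state '1' for Char. 3, supporting them as a clade.
Only Alpha, Beta, Epsilon, Eta, and Zeta show the derived state '1' for Char. 4, supporting them as a clade.
All ingroup taxa share the derived state '1' for Char. 5; it defines the ingroup but does not resolve relationships within it.
Only Alpha, Beta, Epsilon, and Eta show the derived state '1' for Char. 6, supporting them as a clade.
Char. 7 (state '1') occurs in Alpha and Zeta but conflicts with the nesting implied by the other characters — most parsimoniously interpreted as homoplasy.
Most parsimonious ingroup topology: ((((Alpha,(Beta,Epsilon)),Eta),Zeta),Theta).
Theta is sister to the clade containing all other ingroup taxa, so it is the earliest-diverging (most basal) ingroup lineage.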